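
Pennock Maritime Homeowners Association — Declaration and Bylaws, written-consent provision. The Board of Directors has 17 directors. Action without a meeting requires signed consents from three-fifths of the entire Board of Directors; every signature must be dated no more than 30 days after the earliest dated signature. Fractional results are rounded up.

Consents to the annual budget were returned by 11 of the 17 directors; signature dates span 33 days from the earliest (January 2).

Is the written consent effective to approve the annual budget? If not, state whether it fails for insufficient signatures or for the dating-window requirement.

Not effective — dating-window requirement not satisfied.

Signatures required: three-fifths of 17 — 3/5 of 17 = 10.20, rounded up to 11, so 11 needed; 11 signed. Sufficient.
Dating window: the latest signature is 33 days after the earliest; the limit is 30 days. Outside the window.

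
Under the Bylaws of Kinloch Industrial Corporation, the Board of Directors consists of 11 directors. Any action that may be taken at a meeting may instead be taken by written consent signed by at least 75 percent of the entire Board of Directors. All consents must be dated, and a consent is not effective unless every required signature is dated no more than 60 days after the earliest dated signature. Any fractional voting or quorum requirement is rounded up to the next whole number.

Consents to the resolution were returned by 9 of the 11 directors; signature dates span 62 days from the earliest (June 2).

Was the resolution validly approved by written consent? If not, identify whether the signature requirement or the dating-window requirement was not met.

Not effective — dating-window requirement not satisfied.

Signatures required: at least 75 percent of 11 — 3/4 of 11 = 8.25, rounded up to 9, so 9 needed; 9 signed. Sufficient.
Dating window: the latest signature is 62 days after the earliest; the limit is 60 days. Outside the window.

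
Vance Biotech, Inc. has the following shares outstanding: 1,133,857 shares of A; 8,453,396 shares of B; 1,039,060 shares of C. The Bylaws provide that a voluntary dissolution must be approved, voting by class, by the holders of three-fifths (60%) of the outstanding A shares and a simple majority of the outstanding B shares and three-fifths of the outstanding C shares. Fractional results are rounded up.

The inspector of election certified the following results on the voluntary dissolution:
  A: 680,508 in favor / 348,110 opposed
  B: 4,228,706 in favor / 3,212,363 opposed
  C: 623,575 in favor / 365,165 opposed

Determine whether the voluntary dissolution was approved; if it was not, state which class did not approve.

A: 3/5 of 1133857 = 680314.20, rounded up to 680315; 680,315 required, 680,508 in favor — approved.
B: a majority of 8453396 is 4226699; 4,226,699 required, 4,228,706 in favor — approved.
C: 3/5 of 1039060 = 623436; 623,436 required, 623,575 in favor — approved.

Approved — every class gave the required vote.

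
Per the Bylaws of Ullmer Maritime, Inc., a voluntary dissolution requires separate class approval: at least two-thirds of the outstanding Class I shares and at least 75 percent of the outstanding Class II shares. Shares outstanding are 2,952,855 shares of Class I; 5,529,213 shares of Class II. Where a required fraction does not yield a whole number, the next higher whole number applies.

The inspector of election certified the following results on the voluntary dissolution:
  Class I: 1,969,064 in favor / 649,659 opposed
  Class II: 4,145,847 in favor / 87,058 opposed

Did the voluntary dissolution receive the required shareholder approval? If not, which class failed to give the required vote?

Class I: 2/3 of 2952855 = 1968570; 1,968,570 required, 1,969,064 in favor — approved.
Class II: 3/4 of 5529213 = 4146909.75, rounded up to 4146910; 4,146,910 required, 4,145,847 in favor — not approved.

Not approved — the Class II shares did not give the required vote.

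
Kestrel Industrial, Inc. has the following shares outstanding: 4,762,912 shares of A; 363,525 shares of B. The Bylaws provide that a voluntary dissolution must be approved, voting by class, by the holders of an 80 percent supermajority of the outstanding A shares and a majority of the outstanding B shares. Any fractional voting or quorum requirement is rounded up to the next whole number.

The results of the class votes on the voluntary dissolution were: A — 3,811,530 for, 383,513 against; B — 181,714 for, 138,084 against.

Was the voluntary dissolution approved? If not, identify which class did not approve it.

A: 4/5 of 4762912 = 3810329.60, rounded up to 3810330; 3,810,330 required, 3,811,530 in favor — approved.
B: a majority of 363525 is 181763; 181,763 required, 181,714 in favor — not approved.

Not approved — the B shares did not give the required vote.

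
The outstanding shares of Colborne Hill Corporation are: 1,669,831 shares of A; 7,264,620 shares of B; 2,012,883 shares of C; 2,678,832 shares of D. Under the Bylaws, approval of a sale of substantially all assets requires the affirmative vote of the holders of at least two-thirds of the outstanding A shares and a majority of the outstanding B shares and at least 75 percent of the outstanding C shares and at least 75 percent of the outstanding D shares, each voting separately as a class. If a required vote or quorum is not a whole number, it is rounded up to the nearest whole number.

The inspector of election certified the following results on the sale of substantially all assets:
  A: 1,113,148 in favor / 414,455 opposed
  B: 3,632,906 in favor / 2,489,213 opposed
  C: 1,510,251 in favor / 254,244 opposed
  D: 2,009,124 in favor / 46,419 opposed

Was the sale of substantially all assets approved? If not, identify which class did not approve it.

Not approved — the A shares did not give the required vote.

A: 2/3 of 1669831 = 1113220.67, rounded up to 1113221; 1,113,221 required, 1,113,148 in favor — not approved.
B: a majority of 7264620 is 3632311; 3,632,311 required, 3,632,906 in favor — approved.
C: 3/4 of 2012883 = 1509662.25, rounded up to 1509663; 1,509,663 required, 1,510,251 in favor — approved.
D: 3/4 of 2678832 = 2009124; 2,009,124 required, 2,009,124 in favor — approved.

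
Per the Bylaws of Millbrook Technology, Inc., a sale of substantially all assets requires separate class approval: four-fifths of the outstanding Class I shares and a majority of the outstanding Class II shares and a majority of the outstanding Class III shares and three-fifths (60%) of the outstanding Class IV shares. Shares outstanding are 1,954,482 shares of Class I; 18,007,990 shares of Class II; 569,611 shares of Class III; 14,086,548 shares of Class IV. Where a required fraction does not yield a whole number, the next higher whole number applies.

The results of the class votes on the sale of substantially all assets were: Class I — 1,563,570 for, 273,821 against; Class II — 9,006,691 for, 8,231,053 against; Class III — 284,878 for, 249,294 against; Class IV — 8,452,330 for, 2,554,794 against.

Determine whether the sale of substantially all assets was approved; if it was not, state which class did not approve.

Not approved — the Class I shares did not give the required vote.

Class I: 4/5 of 1954482 = 1563585.60, rounded up to 1563586; 1,563,586 required, 1,563,570 in favor — not approved.
Class II: a majority of 18007990 is 9003996; 9,003,996 required, 9,006,691 in favor — approved.
Class III: a majority of 569611 is 284806; 284,806 required, 284,878 in favor — approved.
Class IV: 3/5 of 14086548 = 8451928.80, rounded up to 8451929; 8,451,929 required, 8,452,330 in favor — approved.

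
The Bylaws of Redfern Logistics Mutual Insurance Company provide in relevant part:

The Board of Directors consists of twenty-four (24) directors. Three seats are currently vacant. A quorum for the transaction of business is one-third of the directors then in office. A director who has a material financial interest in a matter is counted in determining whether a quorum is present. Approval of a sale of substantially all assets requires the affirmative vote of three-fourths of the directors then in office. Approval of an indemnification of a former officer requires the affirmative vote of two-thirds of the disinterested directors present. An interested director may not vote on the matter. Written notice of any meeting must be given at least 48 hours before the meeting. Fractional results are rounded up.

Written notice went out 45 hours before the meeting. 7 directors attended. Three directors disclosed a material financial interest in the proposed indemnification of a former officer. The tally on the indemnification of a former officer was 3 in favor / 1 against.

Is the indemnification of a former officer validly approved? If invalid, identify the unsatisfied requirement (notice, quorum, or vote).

Invalid — notice requirement not satisfied.

Notice: 45 hours given; 48 required (45 < 48). Not satisfied.
Quorum: 7 present (interested directors count toward quorum); quorum is 7. Satisfied.
Vote: the indemnification of a former officer requires two-thirds of the disinterested directors present (7 − 3 = 4). 2/3 of 4 = 2.67, rounded up to 3, so 3 affirmative votes are needed; 3 voted in favor. Satisfied.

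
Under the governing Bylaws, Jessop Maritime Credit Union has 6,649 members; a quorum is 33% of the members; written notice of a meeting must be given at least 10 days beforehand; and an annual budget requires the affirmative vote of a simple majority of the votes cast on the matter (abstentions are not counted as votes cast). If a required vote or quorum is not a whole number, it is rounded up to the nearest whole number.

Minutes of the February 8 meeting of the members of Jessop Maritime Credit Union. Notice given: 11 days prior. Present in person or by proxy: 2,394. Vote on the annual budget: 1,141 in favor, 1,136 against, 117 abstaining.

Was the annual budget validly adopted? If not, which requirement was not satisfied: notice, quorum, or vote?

Notice: 11 days given; 10 required. Satisfied.
Quorum: 33% of 6,649 = 2,194.17, rounded up to 2,195; 2,394 present. Satisfied.
Vote: requires a majority of the votes cast (2,394 − 117 abstaining = 2,277); a majority of 2277 is 1139, so 1,139 needed; 1,141 in favor. Satisfied.

Valid — all requirements satisfied.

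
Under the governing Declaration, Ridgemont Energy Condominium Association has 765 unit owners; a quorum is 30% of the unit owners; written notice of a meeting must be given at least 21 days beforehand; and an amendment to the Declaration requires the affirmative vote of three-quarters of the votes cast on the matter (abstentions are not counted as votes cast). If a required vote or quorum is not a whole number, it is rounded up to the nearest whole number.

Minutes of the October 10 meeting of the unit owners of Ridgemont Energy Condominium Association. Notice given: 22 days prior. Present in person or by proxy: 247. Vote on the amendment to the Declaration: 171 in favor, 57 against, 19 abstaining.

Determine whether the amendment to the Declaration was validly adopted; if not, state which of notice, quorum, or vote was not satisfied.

Notice: 22 days given; 21 required. Satisfied.
Quorum: 30% of 765 = 229.50, rounded up to 230; 247 present. Satisfied.
Vote: requires three-fourths of the votes cast (247 − 19 abstaining = 228); 3/4 of 228 = 171, so 171 needed; 171 in favor. Satisfied.

Valid — all requirements satisfied.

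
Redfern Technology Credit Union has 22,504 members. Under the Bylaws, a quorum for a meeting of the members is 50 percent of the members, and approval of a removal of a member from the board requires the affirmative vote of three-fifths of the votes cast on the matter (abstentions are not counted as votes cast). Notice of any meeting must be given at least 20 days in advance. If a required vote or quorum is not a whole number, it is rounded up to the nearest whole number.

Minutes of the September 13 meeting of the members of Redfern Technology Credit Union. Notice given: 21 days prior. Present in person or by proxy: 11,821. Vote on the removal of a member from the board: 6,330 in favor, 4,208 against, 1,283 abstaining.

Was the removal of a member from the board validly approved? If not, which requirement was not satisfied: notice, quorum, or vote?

Notice: 21 days given; 20 required. Satisfied.
Quorum: 50% of 22,504 = 11,252; 11,821 present. Satisfied.
Vote: requires three-fifths of the votes cast (11,821 − 1,283 abstaining = 10,538); 3/5 of 10538 = 6322.80, rounded up to 6323, so 6,323 needed; 6,330 in favor. Satisfied.

Valid — all requirements satisfied.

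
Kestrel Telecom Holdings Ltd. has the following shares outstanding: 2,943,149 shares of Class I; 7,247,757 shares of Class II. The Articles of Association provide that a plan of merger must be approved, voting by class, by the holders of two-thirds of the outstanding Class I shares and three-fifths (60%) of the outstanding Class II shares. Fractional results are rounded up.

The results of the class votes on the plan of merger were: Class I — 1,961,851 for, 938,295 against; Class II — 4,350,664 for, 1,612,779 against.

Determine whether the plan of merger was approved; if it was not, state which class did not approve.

Class I: 2/3 of 2943149 = 1962099.33, rounded up to 1962100; 1,962,100 required, 1,961,851 in favor — not approved.
Class II: 3/5 of 7247757 = 4348654.20, rounded up to 4348655; 4,348,655 required, 4,350,664 in favor — approved.

Not approved — the Class I shares did not give the required vote.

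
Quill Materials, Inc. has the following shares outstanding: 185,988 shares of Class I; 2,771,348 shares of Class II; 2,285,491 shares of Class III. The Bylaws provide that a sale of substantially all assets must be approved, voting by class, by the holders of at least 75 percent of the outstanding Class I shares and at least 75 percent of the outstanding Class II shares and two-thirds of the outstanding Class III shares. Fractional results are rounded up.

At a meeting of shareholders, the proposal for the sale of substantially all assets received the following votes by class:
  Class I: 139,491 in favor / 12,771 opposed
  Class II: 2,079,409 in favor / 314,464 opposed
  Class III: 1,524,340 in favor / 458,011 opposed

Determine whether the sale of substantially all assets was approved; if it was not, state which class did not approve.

Approved — every class gave the required vote.

Class I: 3/4 of 185988 = 139491; 139,491 required, 139,491 in favor — approved.
Class II: 3/4 of 2771348 = 2078511; 2,078,511 required, 2,079,409 in favor — approved.
Class III: 2/3 of 2285491 = 1523660.67, rounded up to 1523661; 1,523,661 required, 1,524,340 in favor — approved.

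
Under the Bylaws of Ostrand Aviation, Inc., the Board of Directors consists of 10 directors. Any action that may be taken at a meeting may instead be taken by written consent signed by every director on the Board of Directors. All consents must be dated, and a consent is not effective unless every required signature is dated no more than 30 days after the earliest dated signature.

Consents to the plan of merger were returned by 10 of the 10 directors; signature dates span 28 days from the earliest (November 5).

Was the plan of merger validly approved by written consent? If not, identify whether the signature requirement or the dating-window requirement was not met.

Signatures required: the unanimous vote of 10 — unanimous means all 10, so 10 needed; 10 signed. Sufficient.
Dating window: the latest signature is 28 days after the earliest; the limit is 30 days. Within the window.

Effective — both the signature and dating-window requirements are satisfied.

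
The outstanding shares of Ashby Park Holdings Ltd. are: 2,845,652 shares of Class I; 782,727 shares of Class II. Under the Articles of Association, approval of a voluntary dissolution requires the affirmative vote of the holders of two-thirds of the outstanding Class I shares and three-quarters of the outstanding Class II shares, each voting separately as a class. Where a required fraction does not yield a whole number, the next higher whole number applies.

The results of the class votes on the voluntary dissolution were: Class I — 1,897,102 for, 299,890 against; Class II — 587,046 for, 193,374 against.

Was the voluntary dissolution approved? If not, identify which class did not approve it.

Class I: 2/3 of 2845652 = 1897101.33, rounded up to 1897102; 1,897,102 required, 1,897,102 in favor — approved.
Class II: 3/4 of 782727 = 587045.25, rounded up to 587046; 587,046 required, 587,046 in favor — approved.

Approved — every class gave the required vote.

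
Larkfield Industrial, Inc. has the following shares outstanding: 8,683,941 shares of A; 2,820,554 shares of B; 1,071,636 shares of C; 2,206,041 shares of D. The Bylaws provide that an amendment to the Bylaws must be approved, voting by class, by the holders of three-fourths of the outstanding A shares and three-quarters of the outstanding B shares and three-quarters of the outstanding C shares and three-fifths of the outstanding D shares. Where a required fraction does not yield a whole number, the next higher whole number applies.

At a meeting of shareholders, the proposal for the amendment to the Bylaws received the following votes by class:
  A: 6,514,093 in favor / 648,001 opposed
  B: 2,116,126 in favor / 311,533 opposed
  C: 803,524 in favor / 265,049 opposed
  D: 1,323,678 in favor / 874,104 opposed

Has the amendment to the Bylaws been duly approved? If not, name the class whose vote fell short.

A: 3/4 of 8683941 = 6512955.75, rounded up to 6512956; 6,512,956 required, 6,514,093 in favor — approved.
B: 3/4 of 2820554 = 2115415.50, rounded up to 2115416; 2,115,416 required, 2,116,126 in favor — approved.
C: 3/4 of 1071636 = 803727; 803,727 required, 803,524 in favor — not approved.
D: 3/5 of 2206041 = 1323624.60, rounded up to 1323625; 1,323,625 required, 1,323,678 in favor — approved.

Not approved — the C shares did not give the required vote.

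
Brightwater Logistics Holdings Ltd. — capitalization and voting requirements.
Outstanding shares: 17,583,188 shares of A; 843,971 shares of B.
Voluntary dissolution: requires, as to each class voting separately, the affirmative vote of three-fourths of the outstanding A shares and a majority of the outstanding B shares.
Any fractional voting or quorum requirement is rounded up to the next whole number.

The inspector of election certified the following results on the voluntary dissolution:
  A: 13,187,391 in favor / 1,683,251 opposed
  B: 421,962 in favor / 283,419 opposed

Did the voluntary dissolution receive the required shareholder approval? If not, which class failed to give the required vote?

A: 3/4 of 17583188 = 13187391; 13,187,391 required, 13,187,391 in favor — approved.
B: a majority of 843971 is 421986; 421,986 required, 421,962 in favor — not approved.

Not approved — the B shares did not give the required vote.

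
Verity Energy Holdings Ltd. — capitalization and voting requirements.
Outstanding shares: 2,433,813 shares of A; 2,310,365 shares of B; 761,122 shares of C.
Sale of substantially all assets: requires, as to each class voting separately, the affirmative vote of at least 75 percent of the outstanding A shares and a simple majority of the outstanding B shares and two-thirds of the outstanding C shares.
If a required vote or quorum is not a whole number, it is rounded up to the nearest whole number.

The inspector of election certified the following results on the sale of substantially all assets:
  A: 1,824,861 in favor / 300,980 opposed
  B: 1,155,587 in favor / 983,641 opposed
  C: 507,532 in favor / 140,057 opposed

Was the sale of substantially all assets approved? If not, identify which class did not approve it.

Not approved — the A shares did not give the required vote.

A: 3/4 of 2433813 = 1825359.75, rounded up to 1825360; 1,825,360 required, 1,824,861 in favor — not approved.
B: a majority of 2310365 is 1155183; 1,155,183 required, 1,155,587 in favor — approved.
C: 2/3 of 761122 = 507414.67, rounded up to 507415; 507,415 required, 507,532 in favor — approved.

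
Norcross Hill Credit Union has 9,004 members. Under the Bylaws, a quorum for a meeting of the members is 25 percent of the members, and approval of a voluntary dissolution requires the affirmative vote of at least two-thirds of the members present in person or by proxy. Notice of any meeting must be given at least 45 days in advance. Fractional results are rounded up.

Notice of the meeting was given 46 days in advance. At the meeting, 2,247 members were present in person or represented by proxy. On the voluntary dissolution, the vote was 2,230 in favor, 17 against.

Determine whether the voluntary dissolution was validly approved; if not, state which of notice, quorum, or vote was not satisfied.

Notice: 46 days given; 45 required. Satisfied.
Quorum: 25% of 9,004 = 2,251; 2,247 present. Not satisfied.
Vote: requires two-thirds of those present (2,247); 2/3 of 2247 = 1498, so 1,498 needed; 2,230 in favor. Satisfied.

Invalid — quorum requirement not satisfied.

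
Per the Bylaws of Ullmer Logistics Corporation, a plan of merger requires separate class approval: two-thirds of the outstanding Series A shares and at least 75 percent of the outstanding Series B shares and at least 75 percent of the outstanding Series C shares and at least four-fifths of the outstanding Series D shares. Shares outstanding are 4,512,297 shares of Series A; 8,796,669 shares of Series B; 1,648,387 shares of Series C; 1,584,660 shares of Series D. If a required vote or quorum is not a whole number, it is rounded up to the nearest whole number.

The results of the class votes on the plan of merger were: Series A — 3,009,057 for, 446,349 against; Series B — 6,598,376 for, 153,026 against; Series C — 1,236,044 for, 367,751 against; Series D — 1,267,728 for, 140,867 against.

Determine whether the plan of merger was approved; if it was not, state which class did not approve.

Not approved — the Series C shares did not give the required vote.

Series A: 2/3 of 4512297 = 3008198; 3,008,198 required, 3,009,057 in favor — approved.
Series B: 3/4 of 8796669 = 6597501.75, rounded up to 6597502; 6,597,502 required, 6,598,376 in favor — approved.
Series C: 3/4 of 1648387 = 1236290.25, rounded up to 1236291; 1,236,291 required, 1,236,044 in favor — not approved.
Series D: 4/5 of 1584660 = 1267728; 1,267,728 required, 1,267,728 in favor — approved.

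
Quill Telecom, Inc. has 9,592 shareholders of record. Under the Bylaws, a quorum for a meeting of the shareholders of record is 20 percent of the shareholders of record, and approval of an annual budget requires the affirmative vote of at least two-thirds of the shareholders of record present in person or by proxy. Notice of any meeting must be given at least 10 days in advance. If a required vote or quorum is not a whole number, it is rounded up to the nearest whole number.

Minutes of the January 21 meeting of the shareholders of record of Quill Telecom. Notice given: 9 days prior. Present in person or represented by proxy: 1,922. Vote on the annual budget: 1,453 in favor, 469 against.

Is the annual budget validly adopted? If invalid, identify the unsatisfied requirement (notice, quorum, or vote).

Invalid — notice requirement not satisfied.

Notice: 9 days given; 10 required. Not satisfied.
Quorum: 20% of 9,592 = 1,918.40, rounded up to 1,919; 1,922 present. Satisfied.
Vote: requires two-thirds of those present (1,922); 2/3 of 1922 = 1281.33, rounded up to 1282, so 1,282 needed; 1,453 in favor. Satisfied.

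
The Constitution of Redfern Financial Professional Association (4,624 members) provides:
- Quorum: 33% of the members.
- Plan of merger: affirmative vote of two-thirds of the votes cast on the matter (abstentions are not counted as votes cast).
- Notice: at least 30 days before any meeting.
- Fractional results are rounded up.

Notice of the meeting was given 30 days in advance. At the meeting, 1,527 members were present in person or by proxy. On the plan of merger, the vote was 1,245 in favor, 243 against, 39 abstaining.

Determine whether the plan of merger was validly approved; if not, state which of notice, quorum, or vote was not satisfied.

Valid — all requirements satisfied.

Notice: 30 days given; 30 required. Satisfied.
Quorum: 33% of 4,624 = 1,525.92, rounded up to 1,526; 1,527 present. Satisfied.
Vote: requires two-thirds of the votes cast (1,527 − 39 abstaining = 1,488); 2/3 of 1488 = 992, so 992 needed; 1,245 in favor. Satisfied.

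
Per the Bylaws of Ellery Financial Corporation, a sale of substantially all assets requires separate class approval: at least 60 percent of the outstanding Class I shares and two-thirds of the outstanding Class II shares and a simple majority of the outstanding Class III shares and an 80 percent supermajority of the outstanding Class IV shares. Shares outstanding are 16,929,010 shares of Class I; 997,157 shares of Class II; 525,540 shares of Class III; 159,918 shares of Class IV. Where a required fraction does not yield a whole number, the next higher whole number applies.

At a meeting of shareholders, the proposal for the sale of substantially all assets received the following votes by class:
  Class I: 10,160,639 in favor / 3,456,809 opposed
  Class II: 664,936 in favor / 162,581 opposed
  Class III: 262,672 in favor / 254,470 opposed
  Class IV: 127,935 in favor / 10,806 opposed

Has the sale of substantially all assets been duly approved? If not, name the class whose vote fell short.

Not approved — the Class III shares did not give the required vote.

Class I: 3/5 of 16929010 = 10157406; 10,157,406 required, 10,160,639 in favor — approved.
Class II: 2/3 of 997157 = 664771.33, rounded up to 664772; 664,772 required, 664,936 in favor — approved.
Class III: a majority of 525540 is 262771; 262,771 required, 262,672 in favor — not approved.
Class IV: 4/5 of 159918 = 127934.40, rounded up to 127935; 127,935 required, 127,935 in favor — approved.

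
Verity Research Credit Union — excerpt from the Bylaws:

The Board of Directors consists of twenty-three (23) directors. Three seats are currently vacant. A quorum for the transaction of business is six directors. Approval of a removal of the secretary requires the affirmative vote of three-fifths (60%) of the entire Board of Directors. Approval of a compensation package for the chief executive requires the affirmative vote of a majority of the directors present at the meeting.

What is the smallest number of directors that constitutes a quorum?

The quorum is fixed at 6.

6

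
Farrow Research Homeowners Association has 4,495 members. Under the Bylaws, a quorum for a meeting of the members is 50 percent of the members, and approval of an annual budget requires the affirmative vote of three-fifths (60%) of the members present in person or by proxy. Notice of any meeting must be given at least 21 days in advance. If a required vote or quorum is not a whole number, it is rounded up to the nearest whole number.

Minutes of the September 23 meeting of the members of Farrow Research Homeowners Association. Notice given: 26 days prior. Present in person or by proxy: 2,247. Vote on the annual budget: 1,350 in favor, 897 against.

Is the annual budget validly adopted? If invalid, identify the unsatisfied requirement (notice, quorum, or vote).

Notice: 26 days given; 21 required. Satisfied.
Quorum: 50% of 4,495 = 2,247.50, rounded up to 2,248; 2,247 present. Not satisfied.
Vote: requires three-fifths of those present (2,247); 3/5 of 2247 = 1348.20, rounded up to 1349, so 1,349 needed; 1,350 in favor. Satisfied.

Invalid — quorum requirement not satisfied.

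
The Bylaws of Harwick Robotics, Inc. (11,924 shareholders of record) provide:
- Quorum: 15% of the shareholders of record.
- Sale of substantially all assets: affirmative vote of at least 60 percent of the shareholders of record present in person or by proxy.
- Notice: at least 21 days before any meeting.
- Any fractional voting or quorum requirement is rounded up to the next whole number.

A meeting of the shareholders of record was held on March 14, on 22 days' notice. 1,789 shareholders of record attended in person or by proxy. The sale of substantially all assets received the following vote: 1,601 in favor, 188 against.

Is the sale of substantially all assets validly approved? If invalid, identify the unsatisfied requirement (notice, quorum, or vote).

Notice: 22 days given; 21 required. Satisfied.
Quorum: 15% of 11,924 = 1,788.60, rounded up to 1,789; 1,789 present. Satisfied.
Vote: requires three-fifths of those present (1,789); 3/5 of 1789 = 1073.40, rounded up to 1074, so 1,074 needed; 1,601 in favor. Satisfied.

Valid — all requirements satisfied.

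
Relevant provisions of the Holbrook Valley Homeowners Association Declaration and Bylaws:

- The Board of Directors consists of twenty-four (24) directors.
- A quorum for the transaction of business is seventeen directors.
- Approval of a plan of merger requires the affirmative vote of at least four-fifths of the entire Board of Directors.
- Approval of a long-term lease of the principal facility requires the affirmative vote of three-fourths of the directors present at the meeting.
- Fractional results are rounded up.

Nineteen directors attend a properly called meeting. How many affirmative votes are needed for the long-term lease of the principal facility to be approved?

The long-term lease of the principal facility requires three-fourths of the directors present (19).
3/4 of 19 = 14.25, rounded up to 15.

15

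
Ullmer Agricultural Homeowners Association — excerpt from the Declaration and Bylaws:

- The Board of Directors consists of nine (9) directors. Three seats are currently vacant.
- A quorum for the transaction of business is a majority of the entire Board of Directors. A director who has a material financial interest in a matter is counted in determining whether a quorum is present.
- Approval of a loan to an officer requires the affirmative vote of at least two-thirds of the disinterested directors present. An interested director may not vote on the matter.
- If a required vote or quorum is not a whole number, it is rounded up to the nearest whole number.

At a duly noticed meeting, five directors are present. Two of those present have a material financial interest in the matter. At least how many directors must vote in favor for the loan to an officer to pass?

The loan to an officer requires two-thirds of the disinterested directors present (5 − 2 = 3).
2/3 of 3 = 2.

2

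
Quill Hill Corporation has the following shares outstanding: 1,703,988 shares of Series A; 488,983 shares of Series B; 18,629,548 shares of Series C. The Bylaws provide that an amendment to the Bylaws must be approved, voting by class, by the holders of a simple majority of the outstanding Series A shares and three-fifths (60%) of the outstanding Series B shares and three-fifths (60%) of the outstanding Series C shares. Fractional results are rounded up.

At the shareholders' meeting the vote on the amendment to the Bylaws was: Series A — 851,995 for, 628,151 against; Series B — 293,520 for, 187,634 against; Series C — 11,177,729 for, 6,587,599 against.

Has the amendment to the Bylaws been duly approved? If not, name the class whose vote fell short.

Series A: a majority of 1703988 is 851995; 851,995 required, 851,995 in favor — approved.
Series B: 3/5 of 488983 = 293389.80, rounded up to 293390; 293,390 required, 293,520 in favor — approved.
Series C: 3/5 of 18629548 = 11177728.80, rounded up to 11177729; 11,177,729 required, 11,177,729 in favor — approved.

Approved — every class gave the required vote.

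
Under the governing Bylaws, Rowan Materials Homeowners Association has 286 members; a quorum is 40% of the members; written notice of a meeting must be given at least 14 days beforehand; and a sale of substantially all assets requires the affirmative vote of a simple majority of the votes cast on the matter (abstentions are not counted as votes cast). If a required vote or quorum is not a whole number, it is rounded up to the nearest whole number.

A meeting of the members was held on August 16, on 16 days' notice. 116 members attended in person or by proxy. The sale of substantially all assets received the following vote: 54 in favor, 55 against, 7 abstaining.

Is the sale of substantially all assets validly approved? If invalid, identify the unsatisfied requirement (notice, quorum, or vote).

Invalid — vote requirement not satisfied.

Notice: 16 days given; 14 required. Satisfied.
Quorum: 40% of 286 = 114.40, rounded up to 115; 116 present. Satisfied.
Vote: requires a majority of the votes cast (116 − 7 abstaining = 109); a majority of 109 is 55, so 55 needed; 54 in favor. Not satisfied.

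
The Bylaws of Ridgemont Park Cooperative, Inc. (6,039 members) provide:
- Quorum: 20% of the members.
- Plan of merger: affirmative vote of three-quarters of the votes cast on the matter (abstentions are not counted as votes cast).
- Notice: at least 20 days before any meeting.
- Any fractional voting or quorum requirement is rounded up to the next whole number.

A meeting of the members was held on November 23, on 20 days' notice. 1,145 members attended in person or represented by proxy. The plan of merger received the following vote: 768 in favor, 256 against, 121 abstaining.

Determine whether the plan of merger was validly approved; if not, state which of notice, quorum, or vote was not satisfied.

Invalid — quorum requirement not satisfied.

Notice: 20 days given; 20 required. Satisfied.
Quorum: 20% of 6,039 = 1,207.80, rounded up to 1,208; 1,145 present. Not satisfied.
Vote: requires three-fourths of the votes cast (1,145 − 121 abstaining = 1,024); 3/4 of 1024 = 768, so 768 needed; 768 in favor. Satisfied.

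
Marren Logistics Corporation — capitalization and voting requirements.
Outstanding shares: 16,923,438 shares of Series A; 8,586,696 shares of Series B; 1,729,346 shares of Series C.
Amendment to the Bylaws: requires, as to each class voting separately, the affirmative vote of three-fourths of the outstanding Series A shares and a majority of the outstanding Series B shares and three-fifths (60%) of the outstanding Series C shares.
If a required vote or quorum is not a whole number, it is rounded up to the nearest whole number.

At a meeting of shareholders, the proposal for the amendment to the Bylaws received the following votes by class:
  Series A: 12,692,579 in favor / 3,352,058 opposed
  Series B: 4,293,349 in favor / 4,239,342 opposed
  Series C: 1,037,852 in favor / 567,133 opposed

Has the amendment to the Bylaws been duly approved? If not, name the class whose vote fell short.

Approved — every class gave the required vote.

Series A: 3/4 of 16923438 = 12692578.50, rounded up to 12692579; 12,692,579 required, 12,692,579 in favor — approved.
Series B: a majority of 8586696 is 4293349; 4,293,349 required, 4,293,349 in favor — approved.
Series C: 3/5 of 1729346 = 1037607.60, rounded up to 1037608; 1,037,608 required, 1,037,852 in favor — approved.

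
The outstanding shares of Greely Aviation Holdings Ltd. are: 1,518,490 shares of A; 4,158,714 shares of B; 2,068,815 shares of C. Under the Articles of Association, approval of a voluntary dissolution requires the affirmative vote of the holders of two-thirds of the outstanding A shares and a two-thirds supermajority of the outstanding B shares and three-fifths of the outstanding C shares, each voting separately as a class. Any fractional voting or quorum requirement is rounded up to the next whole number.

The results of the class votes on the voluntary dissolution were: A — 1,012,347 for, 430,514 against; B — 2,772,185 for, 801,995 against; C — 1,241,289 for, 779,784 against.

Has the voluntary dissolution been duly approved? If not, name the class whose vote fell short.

Not approved — the B shares did not give the required vote.

A: 2/3 of 1518490 = 1012326.67, rounded up to 1012327; 1,012,327 required, 1,012,347 in favor — approved.
B: 2/3 of 4158714 = 2772476; 2,772,476 required, 2,772,185 in favor — not approved.
C: 3/5 of 2068815 = 1241289; 1,241,289 required, 1,241,289 in favor — approved.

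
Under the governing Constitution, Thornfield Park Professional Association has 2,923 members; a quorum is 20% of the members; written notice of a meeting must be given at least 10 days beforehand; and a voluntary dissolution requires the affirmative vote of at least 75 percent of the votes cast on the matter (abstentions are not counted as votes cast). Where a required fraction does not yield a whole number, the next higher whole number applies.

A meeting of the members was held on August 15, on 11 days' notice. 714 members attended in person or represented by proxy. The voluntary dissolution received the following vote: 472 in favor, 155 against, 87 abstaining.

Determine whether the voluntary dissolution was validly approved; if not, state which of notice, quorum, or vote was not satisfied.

Valid — all requirements satisfied.

Notice: 11 days given; 10 required. Satisfied.
Quorum: 20% of 2,923 = 584.60, rounded up to 585; 714 present. Satisfied.
Vote: requires three-fourths of the votes cast (714 − 87 abstaining = 627); 3/4 of 627 = 470.25, rounded up to 471, so 471 needed; 472 in favor. Satisfied.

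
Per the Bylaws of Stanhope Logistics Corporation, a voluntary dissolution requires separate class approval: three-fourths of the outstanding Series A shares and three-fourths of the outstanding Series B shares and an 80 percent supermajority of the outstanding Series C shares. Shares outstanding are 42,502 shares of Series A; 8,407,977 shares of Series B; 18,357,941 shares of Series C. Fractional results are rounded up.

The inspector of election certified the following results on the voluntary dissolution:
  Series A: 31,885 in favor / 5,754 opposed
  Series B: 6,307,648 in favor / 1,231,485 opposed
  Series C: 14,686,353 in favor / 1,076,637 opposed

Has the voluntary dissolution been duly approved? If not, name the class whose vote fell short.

Approved — every class gave the required vote.

Series A: 3/4 of 42502 = 31876.50, rounded up to 31877; 31,877 required, 31,885 in favor — approved.
Series B: 3/4 of 8407977 = 6305982.75, rounded up to 6305983; 6,305,983 required, 6,307,648 in favor — approved.
Series C: 4/5 of 18357941 = 14686352.80, rounded up to 14686353; 14,686,353 required, 14,686,353 in favor — approved.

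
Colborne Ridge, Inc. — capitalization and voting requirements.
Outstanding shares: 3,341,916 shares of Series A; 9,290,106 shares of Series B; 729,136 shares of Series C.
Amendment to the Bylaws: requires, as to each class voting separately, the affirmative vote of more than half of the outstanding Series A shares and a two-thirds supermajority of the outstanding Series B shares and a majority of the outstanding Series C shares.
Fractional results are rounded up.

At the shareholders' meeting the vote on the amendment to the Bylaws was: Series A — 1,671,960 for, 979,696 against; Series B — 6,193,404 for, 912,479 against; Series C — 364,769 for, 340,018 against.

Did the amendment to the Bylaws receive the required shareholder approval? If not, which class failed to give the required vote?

Approved — every class gave the required vote.

Series A: a majority of 3341916 is 1670959; 1,670,959 required, 1,671,960 in favor — approved.
Series B: 2/3 of 9290106 = 6193404; 6,193,404 required, 6,193,404 in favor — approved.
Series C: a majority of 729136 is 364569; 364,569 required, 364,769 in favor — approved.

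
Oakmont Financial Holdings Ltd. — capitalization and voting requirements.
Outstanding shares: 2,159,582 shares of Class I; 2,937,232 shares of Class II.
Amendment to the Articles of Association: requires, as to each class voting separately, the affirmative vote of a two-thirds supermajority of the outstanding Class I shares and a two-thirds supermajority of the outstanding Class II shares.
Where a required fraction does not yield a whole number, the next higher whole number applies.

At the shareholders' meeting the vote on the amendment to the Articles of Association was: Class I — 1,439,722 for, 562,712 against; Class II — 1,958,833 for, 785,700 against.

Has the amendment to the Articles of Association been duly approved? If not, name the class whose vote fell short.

Class I: 2/3 of 2159582 = 1439721.33, rounded up to 1439722; 1,439,722 required, 1,439,722 in favor — approved.
Class II: 2/3 of 2937232 = 1958154.67, rounded up to 1958155; 1,958,155 required, 1,958,833 in favor — approved.

Approved — every class gave the required vote.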